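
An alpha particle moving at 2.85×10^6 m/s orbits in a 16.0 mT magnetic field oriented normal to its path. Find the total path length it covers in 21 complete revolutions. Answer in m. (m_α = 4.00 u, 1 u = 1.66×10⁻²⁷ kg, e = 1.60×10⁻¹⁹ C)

L ≈ 488 m

r = mv/(qB) = 3.70 m, so one revolution covers 2πr = 23.2 m.
In 21 revolutions: L = 21·2πr = 488 m.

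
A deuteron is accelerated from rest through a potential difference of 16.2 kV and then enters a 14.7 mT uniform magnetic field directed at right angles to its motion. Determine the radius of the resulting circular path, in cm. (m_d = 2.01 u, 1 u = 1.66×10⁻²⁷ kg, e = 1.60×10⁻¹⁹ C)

r ≈ 177 cm

The kinetic energy gained is K = qV = (1×1.60×10^-19)(1.62×10^4) = 2.59×10^-15 J.
v = √(2K/m) = 1.25×10^6 m/s.
r = mv/(qB) = (3.34×10^-27)(1.25×10^6) / [(1×1.60×10^-19)(0.0147)] = 1.77 m.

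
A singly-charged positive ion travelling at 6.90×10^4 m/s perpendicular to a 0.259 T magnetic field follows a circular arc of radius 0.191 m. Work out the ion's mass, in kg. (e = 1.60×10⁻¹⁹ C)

m ≈ 1.15×10^-25 kg

qvB = mv²/r ⇒ m = qBr/v.
m = (1×1.60×10^-19)(0.259)(0.191) / (6.90×10^4) = 1.15×10^-25 kg.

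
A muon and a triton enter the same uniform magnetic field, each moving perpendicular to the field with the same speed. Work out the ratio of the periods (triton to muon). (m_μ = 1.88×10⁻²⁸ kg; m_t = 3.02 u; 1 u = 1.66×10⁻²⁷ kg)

ratio ≈ 26.7

T = 2πm/(qB) is independent of speed, so T₂/T₁ = (m₂/q₂)/(m₁/q₁).
T_{triton}/T_{muon} = (5.01×10^-27/1e) / (1.88×10^-28/1e) = 26.7.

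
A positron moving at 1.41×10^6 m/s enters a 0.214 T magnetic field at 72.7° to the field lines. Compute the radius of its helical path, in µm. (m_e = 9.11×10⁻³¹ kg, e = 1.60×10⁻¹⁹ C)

Only the perpendicular component v⊥ = v sin72.7° = 1.35×10^6 m/s is bent by the field.
r = m v⊥ /(qB) = (9.11×10^-31)(1.35×10^6) / [(1×1.60×10^-19)(0.214)] = 3.58×10^-5 m.

r ≈ 35.8 µm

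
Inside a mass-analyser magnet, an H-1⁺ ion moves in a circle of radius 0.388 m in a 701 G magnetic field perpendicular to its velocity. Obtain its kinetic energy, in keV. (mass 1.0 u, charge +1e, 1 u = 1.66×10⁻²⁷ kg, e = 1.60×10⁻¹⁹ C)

v = qBr/m = (1×1.60×10^-19)(0.0701)(0.388) / (1.66×10^-27) = 2.62×10^6 m/s.
K = ½mv² = 0.5·(1.66×10^-27)·(2.62×10^6)² = 5.70×10^-15 J = 35.7 keV.

K ≈ 35.7 keV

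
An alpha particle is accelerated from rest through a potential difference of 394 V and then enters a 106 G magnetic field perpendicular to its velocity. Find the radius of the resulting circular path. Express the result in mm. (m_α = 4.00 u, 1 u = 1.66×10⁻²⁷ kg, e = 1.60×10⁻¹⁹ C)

r ≈ 381 mm

The kinetic energy gained is K = qV = (2×1.60×10^-19)(394) = 1.26×10^-16 J.
v = √(2K/m) = 1.95×10^5 m/s.
r = mv/(qB) = (6.64×10^-27)(1.95×10^5) / [(2×1.60×10^-19)(0.0106)] = 0.381 m.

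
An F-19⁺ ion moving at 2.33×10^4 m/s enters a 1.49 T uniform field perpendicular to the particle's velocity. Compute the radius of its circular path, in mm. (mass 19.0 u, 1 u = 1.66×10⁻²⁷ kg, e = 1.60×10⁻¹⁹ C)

r ≈ 3.08 mm

The magnetic force provides the centripetal force: qvB = mv²/r, so r = mv/(qB).
r = (3.15×10^-26 kg)(2.33×10^4 m/s) / [(1×1.60×10^-19 C)(1.49 T)] = 3.08×10^-3 m.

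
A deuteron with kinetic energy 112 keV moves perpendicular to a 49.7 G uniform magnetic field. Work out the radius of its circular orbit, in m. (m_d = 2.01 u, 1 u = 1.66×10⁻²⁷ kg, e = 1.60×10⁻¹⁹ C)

Convert the energy: K = 112 keV = 1.79×10^-14 J.
v = √(2K/m) = √(2·1.79×10^-14/3.34×10^-27) = 3.28×10^6 m/s.
r = mv/(qB) = (3.34×10^-27)(3.28×10^6) / [(1×1.60×10^-19)(4.97×10^-3)] = 13.8 m.

r ≈ 13.8 m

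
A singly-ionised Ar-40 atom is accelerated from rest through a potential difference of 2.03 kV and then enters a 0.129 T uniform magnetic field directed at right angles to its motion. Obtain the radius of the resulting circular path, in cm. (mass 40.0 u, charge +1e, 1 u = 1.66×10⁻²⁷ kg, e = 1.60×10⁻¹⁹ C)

r ≈ 31.8 cm

The kinetic energy gained is K = qV = (1×1.60×10^-19)(2030) = 3.25×10^-16 J.
v = √(2K/m) = 9.89×10^4 m/s.
r = mv/(qB) = (6.64×10^-26)(9.89×10^4) / [(1×1.60×10^-19)(0.129)] = 0.318 m.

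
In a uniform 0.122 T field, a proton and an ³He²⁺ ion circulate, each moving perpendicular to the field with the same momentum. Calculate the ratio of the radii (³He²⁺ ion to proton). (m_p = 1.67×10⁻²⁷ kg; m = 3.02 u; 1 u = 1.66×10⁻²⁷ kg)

r = p/(qB) ⇒ at equal p, r ∝ 1/q.
r_{³He²⁺ ion}/r_{proton} = 0.500.

ratio ≈ 0.500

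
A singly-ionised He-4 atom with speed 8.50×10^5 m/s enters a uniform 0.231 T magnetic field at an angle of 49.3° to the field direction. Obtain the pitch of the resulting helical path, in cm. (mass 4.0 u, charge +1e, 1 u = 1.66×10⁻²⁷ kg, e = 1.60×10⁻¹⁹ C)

pitch ≈ 62.6 cm

The velocity component along B is v∥ = v cos49.3° = 5.54×10^5 m/s.
The cyclotron period T = 2πm/(qB) = 1.13×10^-6 s is set by m, q, B alone.
Pitch = v∥·T = (5.54×10^5)(1.13×10^-6) = 0.626 m.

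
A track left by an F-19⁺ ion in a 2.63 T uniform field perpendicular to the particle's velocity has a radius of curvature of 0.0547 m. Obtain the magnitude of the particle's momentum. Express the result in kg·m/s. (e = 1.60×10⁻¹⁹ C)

Since qvB = mv²/r, the momentum p = mv = qBr.
p = (1×1.60×10^-19)(2.63)(0.0547) = 2.30×10^-20 kg·m/s.

p ≈ 2.30×10^-20 kg·m/s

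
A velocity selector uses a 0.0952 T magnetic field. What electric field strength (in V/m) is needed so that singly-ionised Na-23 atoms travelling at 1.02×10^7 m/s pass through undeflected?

qE = qvB ⇒ E = vB = (1.02×10^7)(0.0952) = 9.71×10^5 V/m.

E ≈ 9.71×10^5 V/m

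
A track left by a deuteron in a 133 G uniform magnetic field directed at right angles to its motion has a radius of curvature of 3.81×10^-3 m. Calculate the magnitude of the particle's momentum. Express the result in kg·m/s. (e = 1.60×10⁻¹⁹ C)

p ≈ 8.11×10^-24 kg·m/s

Since qvB = mv²/r, the momentum p = mv = qBr.
p = (1×1.60×10^-19)(0.0133)(3.81×10^-3) = 8.11×10^-24 kg·m/s.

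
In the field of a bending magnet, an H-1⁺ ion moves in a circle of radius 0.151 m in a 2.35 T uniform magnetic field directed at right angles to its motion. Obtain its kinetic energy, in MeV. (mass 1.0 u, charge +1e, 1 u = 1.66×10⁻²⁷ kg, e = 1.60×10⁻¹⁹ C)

v = qBr/m = (1×1.60×10^-19)(2.35)(0.151) / (1.66×10^-27) = 3.42×10^7 m/s.
K = ½mv² = 0.5·(1.66×10^-27)·(3.42×10^7)² = 9.71×10^-13 J = 6.07 MeV.

K ≈ 6.07 MeV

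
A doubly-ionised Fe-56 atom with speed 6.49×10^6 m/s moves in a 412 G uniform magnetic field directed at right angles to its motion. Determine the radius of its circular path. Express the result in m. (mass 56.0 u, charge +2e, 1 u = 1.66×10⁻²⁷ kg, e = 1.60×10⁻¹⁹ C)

r ≈ 45.8 m

The magnetic force provides the centripetal force: qvB = mv²/r, so r = mv/(qB).
r = (9.30×10^-26 kg)(6.49×10^6 m/s) / [(2×1.60×10^-19 C)(0.0412 T)] = 45.8 m.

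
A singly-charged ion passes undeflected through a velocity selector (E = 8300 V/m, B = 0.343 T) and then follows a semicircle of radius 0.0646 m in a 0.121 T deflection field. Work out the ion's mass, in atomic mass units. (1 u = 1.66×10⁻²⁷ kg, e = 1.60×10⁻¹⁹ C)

v = E/B₁ = 2.42×10^4 m/s.
From r = mv/(qB₂), m = qB₂r/v = (1×1.60×10^-19)(0.121)(0.0646) / (2.42×10^4) = 5.17×10^-26 kg.
In atomic mass units: m = 5.17×10^-26 / 1.66×10^-27 = 31.1 u.

m ≈ 31.1 u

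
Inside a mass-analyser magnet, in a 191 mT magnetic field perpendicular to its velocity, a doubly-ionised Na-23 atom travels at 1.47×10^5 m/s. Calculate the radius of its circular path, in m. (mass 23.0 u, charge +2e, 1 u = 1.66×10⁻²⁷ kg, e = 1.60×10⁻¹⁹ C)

r ≈ 0.0918 m

The magnetic force provides the centripetal force: qvB = mv²/r, so r = mv/(qB).
r = (3.82×10^-26 kg)(1.47×10^5 m/s) / [(2×1.60×10^-19 C)(0.191 T)] = 0.0918 m.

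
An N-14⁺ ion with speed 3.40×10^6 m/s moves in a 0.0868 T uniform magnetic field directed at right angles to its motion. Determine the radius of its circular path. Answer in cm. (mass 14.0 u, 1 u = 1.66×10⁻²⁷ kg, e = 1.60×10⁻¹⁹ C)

The magnetic force provides the centripetal force: qvB = mv²/r, so r = mv/(qB).
r = (2.32×10^-26 kg)(3.40×10^6 m/s) / [(1×1.60×10^-19 C)(0.0868 T)] = 5.69 m.

r ≈ 569 cm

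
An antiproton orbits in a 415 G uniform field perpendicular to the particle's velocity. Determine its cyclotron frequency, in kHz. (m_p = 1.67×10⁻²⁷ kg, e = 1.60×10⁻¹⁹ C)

f ≈ 633 kHz

f = qB/(2πm) = (1×1.60×10^-19)(0.0415) / [2π(1.67×10^-27)] = 6.33×10^5 Hz.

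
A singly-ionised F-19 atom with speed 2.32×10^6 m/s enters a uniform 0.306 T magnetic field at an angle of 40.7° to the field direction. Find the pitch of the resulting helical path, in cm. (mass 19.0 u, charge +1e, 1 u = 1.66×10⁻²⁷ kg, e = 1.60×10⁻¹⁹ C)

The velocity component along B is v∥ = v cos40.7° = 1.76×10^6 m/s.
The cyclotron period T = 2πm/(qB) = 4.05×10^-6 s is set by m, q, B alone.
Pitch = v∥·T = (1.76×10^6)(4.05×10^-6) = 7.12 m.

pitch ≈ 712 cm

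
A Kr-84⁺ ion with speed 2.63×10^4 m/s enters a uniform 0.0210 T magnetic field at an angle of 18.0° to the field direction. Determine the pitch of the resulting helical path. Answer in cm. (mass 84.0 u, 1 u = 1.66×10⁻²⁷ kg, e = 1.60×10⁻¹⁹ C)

pitch ≈ 652 cm

The velocity component along B is v∥ = v cos18.0° = 2.50×10^4 m/s.
The cyclotron period T = 2πm/(qB) = 2.61×10^-4 s is set by m, q, B alone.
Pitch = v∥·T = (2.50×10^4)(2.61×10^-4) = 6.52 m.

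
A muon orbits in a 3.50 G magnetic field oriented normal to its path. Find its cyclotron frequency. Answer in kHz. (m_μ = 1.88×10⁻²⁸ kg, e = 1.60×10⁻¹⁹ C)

f ≈ 47.4 kHz

f = qB/(2πm) = (1×1.60×10^-19)(3.50×10^-4) / [2π(1.88×10^-28)] = 4.74×10^4 Hz.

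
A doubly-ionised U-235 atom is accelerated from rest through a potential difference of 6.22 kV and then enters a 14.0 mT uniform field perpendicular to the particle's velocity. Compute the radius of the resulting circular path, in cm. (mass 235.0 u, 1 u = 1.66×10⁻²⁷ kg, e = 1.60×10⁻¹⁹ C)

The kinetic energy gained is K = qV = (2×1.60×10^-19)(6220) = 1.99×10^-15 J.
v = √(2K/m) = 1.01×10^5 m/s.
r = mv/(qB) = (3.90×10^-25)(1.01×10^5) / [(2×1.60×10^-19)(0.0140)] = 8.80 m.

r ≈ 880 cm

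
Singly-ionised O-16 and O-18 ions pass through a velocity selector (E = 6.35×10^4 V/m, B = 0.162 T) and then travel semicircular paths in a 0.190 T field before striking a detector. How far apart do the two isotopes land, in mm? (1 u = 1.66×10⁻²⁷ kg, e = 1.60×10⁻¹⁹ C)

Δd ≈ 85.6 mm

Both emerge at v = E/B₁ = 3.92×10^5 m/s.
r = mv/(qB₂), so r₁ = 0.3425 m and r₂ = 0.3853 m, giving Δr = 0.0428 m.
After a semicircle each ion lands a diameter 2r from the entry slit, so the separation is 2Δr = 0.0856 m.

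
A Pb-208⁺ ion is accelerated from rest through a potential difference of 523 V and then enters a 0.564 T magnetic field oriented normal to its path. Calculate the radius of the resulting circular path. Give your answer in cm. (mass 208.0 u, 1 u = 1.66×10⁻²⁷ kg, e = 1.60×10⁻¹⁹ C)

r ≈ 8.42 cm

The kinetic energy gained is K = qV = (1×1.60×10^-19)(523) = 8.37×10^-17 J.
v = √(2K/m) = 2.20×10^4 m/s.
r = mv/(qB) = (3.45×10^-25)(2.20×10^4) / [(1×1.60×10^-19)(0.564)] = 0.0842 m.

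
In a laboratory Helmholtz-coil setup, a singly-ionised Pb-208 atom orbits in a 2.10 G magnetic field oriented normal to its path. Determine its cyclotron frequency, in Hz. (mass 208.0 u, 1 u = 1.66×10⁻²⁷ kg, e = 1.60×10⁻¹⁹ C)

f = qB/(2πm) = (1×1.60×10^-19)(2.10×10^-4) / [2π(3.45×10^-25)] = 15.5 Hz.

f ≈ 15.5 Hz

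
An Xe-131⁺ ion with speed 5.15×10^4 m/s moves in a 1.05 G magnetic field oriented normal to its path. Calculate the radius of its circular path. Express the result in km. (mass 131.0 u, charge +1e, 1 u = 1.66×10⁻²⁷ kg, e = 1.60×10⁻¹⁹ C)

r ≈ 0.667 km

The magnetic force provides the centripetal force: qvB = mv²/r, so r = mv/(qB).
r = (2.17×10^-25 kg)(5.15×10^4 m/s) / [(1×1.60×10^-19 C)(1.05×10^-4 T)] = 667 m.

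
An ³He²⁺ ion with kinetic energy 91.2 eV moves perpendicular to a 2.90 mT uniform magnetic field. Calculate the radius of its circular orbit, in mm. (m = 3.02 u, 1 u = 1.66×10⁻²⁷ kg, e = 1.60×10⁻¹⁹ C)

Convert the energy: K = 91.2 eV = 1.46×10^-17 J.
v = √(2K/m) = √(2·1.46×10^-17/5.01×10^-27) = 7.63×10^4 m/s.
r = mv/(qB) = (5.01×10^-27)(7.63×10^4) / [(2×1.60×10^-19)(2.90×10^-3)] = 0.412 m.

r ≈ 412 mm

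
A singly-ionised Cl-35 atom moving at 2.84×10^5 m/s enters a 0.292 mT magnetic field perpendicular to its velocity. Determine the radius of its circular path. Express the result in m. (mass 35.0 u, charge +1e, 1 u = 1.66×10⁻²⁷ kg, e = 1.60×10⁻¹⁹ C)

r ≈ 353 m

The magnetic force provides the centripetal force: qvB = mv²/r, so r = mv/(qB).
r = (5.81×10^-26 kg)(2.84×10^5 m/s) / [(1×1.60×10^-19 C)(2.92×10^-4 T)] = 353 m.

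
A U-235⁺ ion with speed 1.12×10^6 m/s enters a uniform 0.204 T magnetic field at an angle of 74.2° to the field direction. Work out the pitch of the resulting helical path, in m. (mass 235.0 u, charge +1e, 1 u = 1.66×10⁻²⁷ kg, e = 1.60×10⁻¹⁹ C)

pitch ≈ 22.9 m

The velocity component along B is v∥ = v cos74.2° = 3.05×10^5 m/s.
The cyclotron period T = 2πm/(qB) = 7.51×10^-5 s is set by m, q, B alone.
Pitch = v∥·T = (3.05×10^5)(7.51×10^-5) = 22.9 m.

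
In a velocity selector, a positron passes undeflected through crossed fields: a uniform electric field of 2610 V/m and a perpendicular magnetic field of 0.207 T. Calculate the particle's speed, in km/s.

For zero net force, qE = qvB, so v = E/B.
v = (2610) / (0.207) = 1.26×10^4 m/s.

v ≈ 12.6 km/s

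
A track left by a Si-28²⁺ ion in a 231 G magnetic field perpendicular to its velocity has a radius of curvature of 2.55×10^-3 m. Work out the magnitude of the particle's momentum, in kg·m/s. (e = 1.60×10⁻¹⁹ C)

Since qvB = mv²/r, the momentum p = mv = qBr.
p = (2×1.60×10^-19)(0.0231)(2.55×10^-3) = 1.88×10^-23 kg·m/s.

p ≈ 1.88×10^-23 kg·m/s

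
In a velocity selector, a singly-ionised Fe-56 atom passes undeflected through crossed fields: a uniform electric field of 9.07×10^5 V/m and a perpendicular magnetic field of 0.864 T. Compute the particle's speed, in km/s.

For zero net force, qE = qvB, so v = E/B.
v = (9.07×10^5) / (0.864) = 1.05×10^6 m/s.

v ≈ 1050 km/s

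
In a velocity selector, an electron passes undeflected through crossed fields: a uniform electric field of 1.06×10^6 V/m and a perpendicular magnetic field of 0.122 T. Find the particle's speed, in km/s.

For zero net force, qE = qvB, so v = E/B.
v = (1.06×10^6) / (0.122) = 8.69×10^6 m/s.

v ≈ 8690 km/s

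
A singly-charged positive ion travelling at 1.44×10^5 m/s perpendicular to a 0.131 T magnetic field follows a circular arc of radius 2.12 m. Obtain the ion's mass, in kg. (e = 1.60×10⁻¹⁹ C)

qvB = mv²/r ⇒ m = qBr/v.
m = (1×1.60×10^-19)(0.131)(2.12) / (1.44×10^5) = 3.09×10^-25 kg.

m ≈ 3.09×10^-25 kg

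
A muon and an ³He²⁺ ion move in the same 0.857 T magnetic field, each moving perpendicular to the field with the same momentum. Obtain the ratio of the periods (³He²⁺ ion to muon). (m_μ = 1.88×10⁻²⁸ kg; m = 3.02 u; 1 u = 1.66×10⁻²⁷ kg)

T = 2πm/(qB) is independent of speed, so T₂/T₁ = (m₂/q₂)/(m₁/q₁).
T_{³He²⁺ ion}/T_{muon} = (5.01×10^-27/2e) / (1.88×10^-28/1e) = 13.3.

ratio ≈ 13.3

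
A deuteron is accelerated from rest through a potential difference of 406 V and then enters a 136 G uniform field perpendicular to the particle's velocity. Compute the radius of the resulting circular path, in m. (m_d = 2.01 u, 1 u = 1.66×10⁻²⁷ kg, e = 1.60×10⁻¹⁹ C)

The kinetic energy gained is K = qV = (1×1.60×10^-19)(406) = 6.50×10^-17 J.
v = √(2K/m) = 1.97×10^5 m/s.
r = mv/(qB) = (3.34×10^-27)(1.97×10^5) / [(1×1.60×10^-19)(0.0136)] = 0.303 m.

r ≈ 0.303 m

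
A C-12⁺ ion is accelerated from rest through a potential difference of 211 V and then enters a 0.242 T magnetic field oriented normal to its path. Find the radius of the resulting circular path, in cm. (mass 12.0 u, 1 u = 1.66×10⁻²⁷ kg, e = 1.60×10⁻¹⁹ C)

r ≈ 3.00 cm

The kinetic energy gained is K = qV = (1×1.60×10^-19)(211) = 3.38×10^-17 J.
v = √(2K/m) = 5.82×10^4 m/s.
r = mv/(qB) = (1.99×10^-26)(5.82×10^4) / [(1×1.60×10^-19)(0.242)] = 0.0300 m.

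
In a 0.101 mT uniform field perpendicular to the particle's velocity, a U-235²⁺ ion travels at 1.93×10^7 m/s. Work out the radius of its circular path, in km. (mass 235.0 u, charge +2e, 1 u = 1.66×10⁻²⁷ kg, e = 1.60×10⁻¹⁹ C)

r ≈ 233 km

The magnetic force provides the centripetal force: qvB = mv²/r, so r = mv/(qB).
r = (3.90×10^-25 kg)(1.93×10^7 m/s) / [(2×1.60×10^-19 C)(1.01×10^-4 T)] = 2.33×10^5 m.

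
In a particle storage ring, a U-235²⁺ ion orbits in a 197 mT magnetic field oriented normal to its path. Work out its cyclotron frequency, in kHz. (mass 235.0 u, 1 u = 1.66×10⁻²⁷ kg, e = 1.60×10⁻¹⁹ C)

f ≈ 25.7 kHz

f = qB/(2πm) = (2×1.60×10^-19)(0.197) / [2π(3.90×10^-25)] = 2.57×10^4 Hz.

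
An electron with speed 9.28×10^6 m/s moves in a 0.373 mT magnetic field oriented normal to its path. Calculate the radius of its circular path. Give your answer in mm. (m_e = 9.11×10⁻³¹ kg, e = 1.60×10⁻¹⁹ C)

r ≈ 142 mm

The magnetic force provides the centripetal force: qvB = mv²/r, so r = mv/(qB).
r = (9.11×10^-31 kg)(9.28×10^6 m/s) / [(1×1.60×10^-19 C)(3.73×10^-4 T)] = 0.142 m.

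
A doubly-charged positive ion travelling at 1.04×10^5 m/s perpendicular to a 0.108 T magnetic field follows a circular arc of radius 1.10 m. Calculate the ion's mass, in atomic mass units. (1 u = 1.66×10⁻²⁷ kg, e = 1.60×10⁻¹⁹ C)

m ≈ 220 u

qvB = mv²/r ⇒ m = qBr/v.
m = (2×1.60×10^-19)(0.108)(1.10) / (1.04×10^5) = 3.66×10^-25 kg = 220 u.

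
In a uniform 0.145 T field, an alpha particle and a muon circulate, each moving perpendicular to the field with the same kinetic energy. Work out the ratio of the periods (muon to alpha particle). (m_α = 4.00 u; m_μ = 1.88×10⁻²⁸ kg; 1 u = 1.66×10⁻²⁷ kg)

T = 2πm/(qB) is independent of speed, so T₂/T₁ = (m₂/q₂)/(m₁/q₁).
T_{muon}/T_{alpha particle} = (1.88×10^-28/1e) / (6.64×10^-27/2e) = 0.0566.

ratio ≈ 0.0566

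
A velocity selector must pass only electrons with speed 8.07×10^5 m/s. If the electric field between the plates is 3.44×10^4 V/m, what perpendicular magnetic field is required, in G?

qE = qvB ⇒ B = E/v = (3.44×10^4) / (8.07×10^5) = 0.0426 T.

B ≈ 426 G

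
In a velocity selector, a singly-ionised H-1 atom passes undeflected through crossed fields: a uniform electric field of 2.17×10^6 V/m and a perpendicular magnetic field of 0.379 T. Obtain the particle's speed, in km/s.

v ≈ 5730 km/s

For zero net force, qE = qvB, so v = E/B.
v = (2.17×10^6) / (0.379) = 5.73×10^6 m/s.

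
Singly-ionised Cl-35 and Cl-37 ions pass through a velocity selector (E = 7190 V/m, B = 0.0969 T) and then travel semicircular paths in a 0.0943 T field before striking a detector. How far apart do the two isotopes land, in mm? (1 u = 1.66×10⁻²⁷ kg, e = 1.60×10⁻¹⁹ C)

Δd ≈ 32.7 mm

Both emerge at v = E/B₁ = 7.42×10^4 m/s.
r = mv/(qB₂), so r₁ = 0.2857 m and r₂ = 0.3021 m, giving Δr = 0.0163 m.
After a semicircle each ion lands a diameter 2r from the entry slit, so the separation is 2Δr = 0.0327 m.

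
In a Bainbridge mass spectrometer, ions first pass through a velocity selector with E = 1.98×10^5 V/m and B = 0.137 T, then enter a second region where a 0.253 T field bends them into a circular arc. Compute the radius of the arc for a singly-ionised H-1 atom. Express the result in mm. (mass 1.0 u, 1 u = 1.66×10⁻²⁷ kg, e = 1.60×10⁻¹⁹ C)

r ≈ 59.3 mm

The selector passes v = E/B = 1.98×10^5/0.137 = 1.45×10^6 m/s.
In the deflection region, r = mv/(qB₂) = (1.66×10^-27)(1.45×10^6) / [(1×1.60×10^-19)(0.253)] = 0.0593 m.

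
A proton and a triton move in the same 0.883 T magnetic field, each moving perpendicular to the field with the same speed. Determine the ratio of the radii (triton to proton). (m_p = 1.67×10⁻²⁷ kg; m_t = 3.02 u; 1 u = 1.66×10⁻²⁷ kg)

ratio ≈ 3.00

r = mv/(qB) ⇒ at equal v, r ∝ m/q.
r_{triton}/r_{proton} = 3.00.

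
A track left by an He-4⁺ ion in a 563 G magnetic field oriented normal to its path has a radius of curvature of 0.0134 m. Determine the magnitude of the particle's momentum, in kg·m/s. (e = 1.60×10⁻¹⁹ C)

Since qvB = mv²/r, the momentum p = mv = qBr.
p = (1×1.60×10^-19)(0.0563)(0.0134) = 1.21×10^-22 kg·m/s.

p ≈ 1.21×10^-22 kg·m/s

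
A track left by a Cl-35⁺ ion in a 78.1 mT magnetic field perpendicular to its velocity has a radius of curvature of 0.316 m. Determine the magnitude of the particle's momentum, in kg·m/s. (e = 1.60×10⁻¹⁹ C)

Since qvB = mv²/r, the momentum p = mv = qBr.
p = (1×1.60×10^-19)(0.0781)(0.316) = 3.95×10^-21 kg·m/s.

p ≈ 3.95×10^-21 kg·m/s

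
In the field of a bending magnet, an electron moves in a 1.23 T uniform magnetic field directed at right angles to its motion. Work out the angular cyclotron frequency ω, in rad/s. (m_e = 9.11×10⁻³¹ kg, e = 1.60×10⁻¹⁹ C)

ω ≈ 2.16×10^11 rad/s

ω = qB/m = (1×1.60×10^-19)(1.23) / (9.11×10^-31) = 2.16×10^11 rad/s.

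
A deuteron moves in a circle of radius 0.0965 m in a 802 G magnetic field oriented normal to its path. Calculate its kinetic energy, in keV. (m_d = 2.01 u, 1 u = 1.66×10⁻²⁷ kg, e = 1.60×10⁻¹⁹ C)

K ≈ 1.44 keV

v = qBr/m = (1×1.60×10^-19)(0.0802)(0.0965) / (3.34×10^-27) = 3.71×10^5 m/s.
K = ½mv² = 0.5·(3.34×10^-27)·(3.71×10^5)² = 2.30×10^-16 J = 1.44 keV.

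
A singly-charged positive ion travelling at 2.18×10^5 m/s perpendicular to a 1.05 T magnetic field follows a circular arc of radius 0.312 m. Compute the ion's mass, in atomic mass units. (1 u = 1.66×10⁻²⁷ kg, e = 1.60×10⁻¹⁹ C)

m ≈ 145 u

qvB = mv²/r ⇒ m = qBr/v.
m = (1×1.60×10^-19)(1.05)(0.312) / (2.18×10^5) = 2.40×10^-25 kg = 145 u.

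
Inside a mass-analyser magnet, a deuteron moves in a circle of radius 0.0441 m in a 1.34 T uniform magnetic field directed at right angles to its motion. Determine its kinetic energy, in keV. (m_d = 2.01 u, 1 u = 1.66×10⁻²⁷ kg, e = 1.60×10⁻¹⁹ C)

v = qBr/m = (1×1.60×10^-19)(1.34)(0.0441) / (3.34×10^-27) = 2.83×10^6 m/s.
K = ½mv² = 0.5·(3.34×10^-27)·(2.83×10^6)² = 1.34×10^-14 J = 83.7 keV.

K ≈ 83.7 keV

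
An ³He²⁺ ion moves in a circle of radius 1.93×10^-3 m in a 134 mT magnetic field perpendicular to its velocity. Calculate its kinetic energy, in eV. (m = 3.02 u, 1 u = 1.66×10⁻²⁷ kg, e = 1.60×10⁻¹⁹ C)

v = qBr/m = (2×1.60×10^-19)(0.134)(1.93×10^-3) / (5.01×10^-27) = 1.65×10^4 m/s.
K = ½mv² = 0.5·(5.01×10^-27)·(1.65×10^4)² = 6.83×10^-19 J = 4.27 eV.

K ≈ 4.27 eV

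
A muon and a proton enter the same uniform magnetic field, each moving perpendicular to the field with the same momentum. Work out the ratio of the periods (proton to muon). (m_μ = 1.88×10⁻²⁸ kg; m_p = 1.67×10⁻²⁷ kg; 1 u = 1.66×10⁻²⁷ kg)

ratio ≈ 8.88

T = 2πm/(qB) is independent of speed, so T₂/T₁ = (m₂/q₂)/(m₁/q₁).
T_{proton}/T_{muon} = (1.67×10^-27/1e) / (1.88×10^-28/1e) = 8.88.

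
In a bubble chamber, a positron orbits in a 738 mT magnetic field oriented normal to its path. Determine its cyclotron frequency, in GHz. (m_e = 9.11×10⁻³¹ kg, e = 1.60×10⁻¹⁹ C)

f ≈ 20.6 GHz

f = qB/(2πm) = (1×1.60×10^-19)(0.738) / [2π(9.11×10^-31)] = 2.06×10^10 Hz.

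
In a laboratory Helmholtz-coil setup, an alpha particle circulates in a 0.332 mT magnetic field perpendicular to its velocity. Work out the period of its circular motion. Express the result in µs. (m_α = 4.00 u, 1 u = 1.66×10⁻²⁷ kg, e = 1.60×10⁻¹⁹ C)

The cyclotron period is independent of speed: T = 2πm/(qB).
T = 2π(6.64×10^-27) / [(2×1.60×10^-19)(3.32×10^-4)] = 3.93×10^-4 s.

T ≈ 393 µs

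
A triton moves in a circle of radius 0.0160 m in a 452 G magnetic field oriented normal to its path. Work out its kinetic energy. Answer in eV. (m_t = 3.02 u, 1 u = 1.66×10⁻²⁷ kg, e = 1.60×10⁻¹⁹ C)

v = qBr/m = (1×1.60×10^-19)(0.0452)(0.0160) / (5.01×10^-27) = 2.31×10^4 m/s.
K = ½mv² = 0.5·(5.01×10^-27)·(2.31×10^4)² = 1.34×10^-18 J = 8.35 eV.

K ≈ 8.35 eV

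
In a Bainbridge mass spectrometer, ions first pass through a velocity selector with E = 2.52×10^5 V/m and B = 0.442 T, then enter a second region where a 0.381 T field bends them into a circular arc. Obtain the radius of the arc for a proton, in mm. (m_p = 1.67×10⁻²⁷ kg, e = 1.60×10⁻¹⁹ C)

The selector passes v = E/B = 2.52×10^5/0.442 = 5.70×10^5 m/s.
In the deflection region, r = mv/(qB₂) = (1.67×10^-27)(5.70×10^5) / [(1×1.60×10^-19)(0.381)] = 0.0156 m.

r ≈ 15.6 mm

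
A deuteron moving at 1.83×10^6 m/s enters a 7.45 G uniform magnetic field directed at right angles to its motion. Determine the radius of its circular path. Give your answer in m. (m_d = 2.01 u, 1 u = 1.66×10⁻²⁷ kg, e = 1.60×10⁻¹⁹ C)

The magnetic force provides the centripetal force: qvB = mv²/r, so r = mv/(qB).
r = (3.34×10^-27 kg)(1.83×10^6 m/s) / [(1×1.60×10^-19 C)(7.45×10^-4 T)] = 51.2 m.

r ≈ 51.2 m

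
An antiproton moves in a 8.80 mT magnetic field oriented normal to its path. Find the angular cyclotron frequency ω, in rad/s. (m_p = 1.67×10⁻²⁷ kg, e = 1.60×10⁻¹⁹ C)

ω = qB/m = (1×1.60×10^-19)(8.80×10^-3) / (1.67×10^-27) = 8.43×10^5 rad/s.

ω ≈ 8.43×10^5 rad/s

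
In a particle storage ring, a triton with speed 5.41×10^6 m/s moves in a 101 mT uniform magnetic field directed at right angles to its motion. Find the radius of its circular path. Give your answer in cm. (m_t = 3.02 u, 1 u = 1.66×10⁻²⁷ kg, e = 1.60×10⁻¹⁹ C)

The magnetic force provides the centripetal force: qvB = mv²/r, so r = mv/(qB).
r = (5.01×10^-27 kg)(5.41×10^6 m/s) / [(1×1.60×10^-19 C)(0.101 T)] = 1.68 m.

r ≈ 168 cm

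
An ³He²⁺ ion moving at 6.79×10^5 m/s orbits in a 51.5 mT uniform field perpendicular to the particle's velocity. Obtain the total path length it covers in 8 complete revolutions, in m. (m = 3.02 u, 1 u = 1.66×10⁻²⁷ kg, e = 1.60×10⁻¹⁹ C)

r = mv/(qB) = 0.207 m, so one revolution covers 2πr = 1.30 m.
In 8 revolutions: L = 8·2πr = 10.4 m.

L ≈ 10.4 m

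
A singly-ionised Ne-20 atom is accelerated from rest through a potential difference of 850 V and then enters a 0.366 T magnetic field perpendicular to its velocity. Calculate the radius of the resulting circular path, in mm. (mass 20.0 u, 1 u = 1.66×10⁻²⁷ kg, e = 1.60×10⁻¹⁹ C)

r ≈ 51.3 mm

The kinetic energy gained is K = qV = (1×1.60×10^-19)(850) = 1.36×10^-16 J.
v = √(2K/m) = 9.05×10^4 m/s.
r = mv/(qB) = (3.32×10^-26)(9.05×10^4) / [(1×1.60×10^-19)(0.366)] = 0.0513 m.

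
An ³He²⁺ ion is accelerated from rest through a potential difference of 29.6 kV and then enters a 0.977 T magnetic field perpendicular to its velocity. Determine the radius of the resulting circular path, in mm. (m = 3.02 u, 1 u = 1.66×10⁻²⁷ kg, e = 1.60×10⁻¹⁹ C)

The kinetic energy gained is K = qV = (2×1.60×10^-19)(2.96×10^4) = 9.47×10^-15 J.
v = √(2K/m) = 1.94×10^6 m/s.
r = mv/(qB) = (5.01×10^-27)(1.94×10^6) / [(2×1.60×10^-19)(0.977)] = 0.0312 m.

r ≈ 31.2 mm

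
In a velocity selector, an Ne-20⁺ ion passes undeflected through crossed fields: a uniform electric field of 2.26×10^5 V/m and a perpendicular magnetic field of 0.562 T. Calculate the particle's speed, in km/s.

For zero net force, qE = qvB, so v = E/B.
v = (2.26×10^5) / (0.562) = 4.02×10^5 m/s.

v ≈ 402 km/s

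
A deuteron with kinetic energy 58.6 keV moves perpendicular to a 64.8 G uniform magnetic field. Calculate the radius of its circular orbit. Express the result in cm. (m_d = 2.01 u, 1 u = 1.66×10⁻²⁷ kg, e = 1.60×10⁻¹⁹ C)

r ≈ 763 cm

Convert the energy: K = 58.6 keV = 9.38×10^-15 J.
v = √(2K/m) = √(2·9.38×10^-15/3.34×10^-27) = 2.37×10^6 m/s.
r = mv/(qB) = (3.34×10^-27)(2.37×10^6) / [(1×1.60×10^-19)(6.48×10^-3)] = 7.63 m.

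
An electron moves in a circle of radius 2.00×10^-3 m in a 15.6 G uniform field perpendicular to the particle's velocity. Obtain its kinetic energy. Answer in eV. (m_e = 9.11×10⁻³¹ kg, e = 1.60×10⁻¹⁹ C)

v = qBr/m = (1×1.60×10^-19)(1.56×10^-3)(2.00×10^-3) / (9.11×10^-31) = 5.48×10^5 m/s.
K = ½mv² = 0.5·(9.11×10^-31)·(5.48×10^5)² = 1.37×10^-19 J = 0.855 eV.

K ≈ 0.855 eV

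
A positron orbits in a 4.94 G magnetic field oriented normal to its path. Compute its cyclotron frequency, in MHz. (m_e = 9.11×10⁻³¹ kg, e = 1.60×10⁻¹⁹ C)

f ≈ 13.8 MHz

f = qB/(2πm) = (1×1.60×10^-19)(4.94×10^-4) / [2π(9.11×10^-31)] = 1.38×10^7 Hz.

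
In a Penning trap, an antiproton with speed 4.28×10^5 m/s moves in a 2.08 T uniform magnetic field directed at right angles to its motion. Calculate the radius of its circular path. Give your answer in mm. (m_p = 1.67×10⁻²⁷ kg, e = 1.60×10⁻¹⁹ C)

r ≈ 2.15 mm

The magnetic force provides the centripetal force: qvB = mv²/r, so r = mv/(qB).
r = (1.67×10^-27 kg)(4.28×10^5 m/s) / [(1×1.60×10^-19 C)(2.08 T)] = 2.15×10^-3 m.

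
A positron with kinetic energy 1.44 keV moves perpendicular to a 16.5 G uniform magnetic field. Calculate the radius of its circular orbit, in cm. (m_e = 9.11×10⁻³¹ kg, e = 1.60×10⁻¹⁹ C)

Convert the energy: K = 1.44 keV = 2.30×10^-16 J.
v = √(2K/m) = √(2·2.30×10^-16/9.11×10^-31) = 2.25×10^7 m/s.
r = mv/(qB) = (9.11×10^-31)(2.25×10^7) / [(1×1.60×10^-19)(1.65×10^-3)] = 0.0776 m.

r ≈ 7.76 cm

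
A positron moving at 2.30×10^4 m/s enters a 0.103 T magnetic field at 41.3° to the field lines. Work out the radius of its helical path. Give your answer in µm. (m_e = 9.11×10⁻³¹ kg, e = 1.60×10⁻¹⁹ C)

Only the perpendicular component v⊥ = v sin41.3° = 1.52×10^4 m/s is bent by the field.
r = m v⊥ /(qB) = (9.11×10^-31)(1.52×10^4) / [(1×1.60×10^-19)(0.103)] = 8.39×10^-7 m.

r ≈ 0.839 µm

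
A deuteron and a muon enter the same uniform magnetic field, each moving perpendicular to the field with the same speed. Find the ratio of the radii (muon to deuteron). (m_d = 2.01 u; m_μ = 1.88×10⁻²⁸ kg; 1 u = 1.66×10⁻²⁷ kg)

ratio ≈ 0.0563

r = mv/(qB) ⇒ at equal v, r ∝ m/q.
r_{muon}/r_{deuteron} = 0.0563.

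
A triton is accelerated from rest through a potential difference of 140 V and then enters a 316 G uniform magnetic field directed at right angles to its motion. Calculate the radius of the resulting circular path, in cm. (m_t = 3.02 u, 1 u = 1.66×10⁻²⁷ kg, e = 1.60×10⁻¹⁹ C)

The kinetic energy gained is K = qV = (1×1.60×10^-19)(140) = 2.24×10^-17 J.
v = √(2K/m) = 9.45×10^4 m/s.
r = mv/(qB) = (5.01×10^-27)(9.45×10^4) / [(1×1.60×10^-19)(0.0316)] = 0.0937 m.

r ≈ 9.37 cm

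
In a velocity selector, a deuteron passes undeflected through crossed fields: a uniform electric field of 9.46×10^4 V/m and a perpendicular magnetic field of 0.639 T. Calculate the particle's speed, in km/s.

v ≈ 148 km/s

For zero net force, qE = qvB, so v = E/B.
v = (9.46×10^4) / (0.639) = 1.48×10^5 m/s.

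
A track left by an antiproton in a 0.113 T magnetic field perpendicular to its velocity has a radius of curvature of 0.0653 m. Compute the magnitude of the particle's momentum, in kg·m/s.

p ≈ 1.18×10^-21 kg·m/s

Since qvB = mv²/r, the momentum p = mv = qBr.
p = (1×1.60×10^-19)(0.113)(0.0653) = 1.18×10^-21 kg·m/s.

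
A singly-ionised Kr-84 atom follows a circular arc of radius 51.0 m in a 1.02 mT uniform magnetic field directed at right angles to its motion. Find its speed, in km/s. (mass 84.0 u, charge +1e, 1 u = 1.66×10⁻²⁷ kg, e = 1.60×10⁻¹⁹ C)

From qvB = mv²/r, v = qBr/m.
v = (1×1.60×10^-19)(1.02×10^-3)(51.0) / (1.39×10^-25) = 5.97×10^4 m/s.

v ≈ 59.7 km/s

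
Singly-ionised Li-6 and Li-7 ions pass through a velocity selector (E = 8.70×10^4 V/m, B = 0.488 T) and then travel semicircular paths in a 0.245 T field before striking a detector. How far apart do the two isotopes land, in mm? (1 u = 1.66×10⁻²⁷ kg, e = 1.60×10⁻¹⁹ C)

Δd ≈ 15.1 mm

Both emerge at v = E/B₁ = 1.78×10^5 m/s.
r = mv/(qB₂), so r₁ = 0.04530 m and r₂ = 0.05285 m, giving Δr = 7.55×10^-3 m.
After a semicircle each ion lands a diameter 2r from the entry slit, so the separation is 2Δr = 0.0151 m.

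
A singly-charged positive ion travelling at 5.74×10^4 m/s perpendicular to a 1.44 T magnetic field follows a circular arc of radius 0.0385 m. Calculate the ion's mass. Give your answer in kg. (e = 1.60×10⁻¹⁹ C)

qvB = mv²/r ⇒ m = qBr/v.
m = (1×1.60×10^-19)(1.44)(0.0385) / (5.74×10^4) = 1.55×10^-25 kg.

m ≈ 1.55×10^-25 kg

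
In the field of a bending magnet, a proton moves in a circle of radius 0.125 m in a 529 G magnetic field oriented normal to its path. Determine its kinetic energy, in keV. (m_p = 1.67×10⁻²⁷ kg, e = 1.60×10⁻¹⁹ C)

K ≈ 2.09 keV

v = qBr/m = (1×1.60×10^-19)(0.0529)(0.125) / (1.67×10^-27) = 6.34×10^5 m/s.
K = ½mv² = 0.5·(1.67×10^-27)·(6.34×10^5)² = 3.35×10^-16 J = 2.09 keV.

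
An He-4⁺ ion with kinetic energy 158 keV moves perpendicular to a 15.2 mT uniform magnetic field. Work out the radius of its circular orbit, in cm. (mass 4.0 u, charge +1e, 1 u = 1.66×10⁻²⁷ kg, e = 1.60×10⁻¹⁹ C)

r ≈ 753 cm

Convert the energy: K = 158 keV = 2.53×10^-14 J.
v = √(2K/m) = √(2·2.53×10^-14/6.64×10^-27) = 2.76×10^6 m/s.
r = mv/(qB) = (6.64×10^-27)(2.76×10^6) / [(1×1.60×10^-19)(0.0152)] = 7.53 m.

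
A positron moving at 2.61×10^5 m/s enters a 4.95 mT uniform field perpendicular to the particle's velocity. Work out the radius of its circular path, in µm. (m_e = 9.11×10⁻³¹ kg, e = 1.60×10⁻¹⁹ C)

The magnetic force provides the centripetal force: qvB = mv²/r, so r = mv/(qB).
r = (9.11×10^-31 kg)(2.61×10^5 m/s) / [(1×1.60×10^-19 C)(4.95×10^-3 T)] = 3.00×10^-4 m.

r ≈ 300 µm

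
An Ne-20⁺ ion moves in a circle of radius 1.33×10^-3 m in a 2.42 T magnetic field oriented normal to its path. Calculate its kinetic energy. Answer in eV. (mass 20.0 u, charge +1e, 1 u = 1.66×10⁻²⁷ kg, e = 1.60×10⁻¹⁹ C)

v = qBr/m = (1×1.60×10^-19)(2.42)(1.33×10^-3) / (3.32×10^-26) = 1.55×10^4 m/s.
K = ½mv² = 0.5·(3.32×10^-26)·(1.55×10^4)² = 3.99×10^-18 J = 25.0 eV.

K ≈ 25.0 eV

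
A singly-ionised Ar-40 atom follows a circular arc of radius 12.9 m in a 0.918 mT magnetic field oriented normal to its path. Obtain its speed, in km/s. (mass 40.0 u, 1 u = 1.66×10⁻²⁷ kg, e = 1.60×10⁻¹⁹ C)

v ≈ 28.5 km/s

From qvB = mv²/r, v = qBr/m.
v = (1×1.60×10^-19)(9.18×10^-4)(12.9) / (6.64×10^-26) = 2.85×10^4 m/s.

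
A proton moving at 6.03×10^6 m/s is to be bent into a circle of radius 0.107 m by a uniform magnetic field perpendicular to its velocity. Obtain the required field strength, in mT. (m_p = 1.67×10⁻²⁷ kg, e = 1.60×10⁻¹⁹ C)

B ≈ 588 mT

qvB = mv²/r gives B = mv/(qr).
B = (1.67×10^-27)(6.03×10^6) / [(1×1.60×10^-19)(0.107)] = 0.588 T.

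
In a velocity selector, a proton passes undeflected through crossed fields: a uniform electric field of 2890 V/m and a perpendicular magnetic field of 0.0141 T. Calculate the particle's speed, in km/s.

v ≈ 205 km/s

For zero net force, qE = qvB, so v = E/B.
v = (2890) / (0.0141) = 2.05×10^5 m/s.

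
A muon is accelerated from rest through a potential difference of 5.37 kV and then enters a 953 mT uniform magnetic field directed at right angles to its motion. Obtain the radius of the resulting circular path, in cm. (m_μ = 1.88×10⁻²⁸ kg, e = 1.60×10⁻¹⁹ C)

The kinetic energy gained is K = qV = (1×1.60×10^-19)(5370) = 8.59×10^-16 J.
v = √(2K/m) = 3.02×10^6 m/s.
r = mv/(qB) = (1.88×10^-28)(3.02×10^6) / [(1×1.60×10^-19)(0.953)] = 3.73×10^-3 m.

r ≈ 0.373 cm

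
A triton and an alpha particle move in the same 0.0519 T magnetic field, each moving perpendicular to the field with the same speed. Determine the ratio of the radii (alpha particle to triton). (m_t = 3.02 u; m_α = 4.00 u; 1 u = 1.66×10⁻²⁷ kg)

r = mv/(qB) ⇒ at equal v, r ∝ m/q.
r_{alpha particle}/r_{triton} = 0.662.

ratio ≈ 0.662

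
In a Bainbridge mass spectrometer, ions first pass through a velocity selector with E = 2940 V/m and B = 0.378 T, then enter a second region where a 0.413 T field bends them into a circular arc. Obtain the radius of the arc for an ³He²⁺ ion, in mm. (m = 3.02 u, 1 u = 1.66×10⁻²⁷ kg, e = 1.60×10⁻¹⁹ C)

r ≈ 0.295 mm

The selector passes v = E/B = 2940/0.378 = 7780 m/s.
In the deflection region, r = mv/(qB₂) = (5.01×10^-27)(7780) / [(2×1.60×10^-19)(0.413)] = 2.95×10^-4 m.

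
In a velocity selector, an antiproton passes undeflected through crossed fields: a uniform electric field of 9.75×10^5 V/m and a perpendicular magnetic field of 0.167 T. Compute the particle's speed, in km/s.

v ≈ 5840 km/s

For zero net force, qE = qvB, so v = E/B.
v = (9.75×10^5) / (0.167) = 5.84×10^6 m/s.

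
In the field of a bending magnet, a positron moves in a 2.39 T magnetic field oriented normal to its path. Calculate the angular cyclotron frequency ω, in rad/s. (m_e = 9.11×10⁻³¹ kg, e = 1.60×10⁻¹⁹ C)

ω ≈ 4.20×10^11 rad/s

ω = qB/m = (1×1.60×10^-19)(2.39) / (9.11×10^-31) = 4.20×10^11 rad/s.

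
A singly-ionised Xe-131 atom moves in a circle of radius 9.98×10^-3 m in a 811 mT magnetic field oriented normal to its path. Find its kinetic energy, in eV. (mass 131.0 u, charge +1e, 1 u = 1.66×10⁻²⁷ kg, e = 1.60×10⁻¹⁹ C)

v = qBr/m = (1×1.60×10^-19)(0.811)(9.98×10^-3) / (2.17×10^-25) = 5960 m/s.
K = ½mv² = 0.5·(2.17×10^-25)·(5960)² = 3.86×10^-18 J = 24.1 eV.

K ≈ 24.1 eV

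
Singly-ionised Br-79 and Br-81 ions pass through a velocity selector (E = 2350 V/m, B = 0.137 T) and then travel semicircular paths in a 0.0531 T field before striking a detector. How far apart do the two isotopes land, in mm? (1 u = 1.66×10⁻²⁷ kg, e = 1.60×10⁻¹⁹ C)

Both emerge at v = E/B₁ = 1.72×10^4 m/s.
r = mv/(qB₂), so r₁ = 0.26477 m and r₂ = 0.27147 m, giving Δr = 6.70×10^-3 m.
After a semicircle each ion lands a diameter 2r from the entry slit, so the separation is 2Δr = 0.0134 m.

Δd ≈ 13.4 mm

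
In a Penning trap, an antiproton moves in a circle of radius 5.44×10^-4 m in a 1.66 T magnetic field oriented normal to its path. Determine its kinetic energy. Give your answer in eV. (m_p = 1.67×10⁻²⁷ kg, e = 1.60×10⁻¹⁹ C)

v = qBr/m = (1×1.60×10^-19)(1.66)(5.44×10^-4) / (1.67×10^-27) = 8.65×10^4 m/s.
K = ½mv² = 0.5·(1.67×10^-27)·(8.65×10^4)² = 6.25×10^-18 J = 39.1 eV.

K ≈ 39.1 eV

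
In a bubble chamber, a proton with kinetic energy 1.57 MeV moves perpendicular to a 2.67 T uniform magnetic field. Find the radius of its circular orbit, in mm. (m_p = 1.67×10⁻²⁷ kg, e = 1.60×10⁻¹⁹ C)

Convert the energy: K = 1.57 MeV = 2.51×10^-13 J.
v = √(2K/m) = √(2·2.51×10^-13/1.67×10^-27) = 1.73×10^7 m/s.
r = mv/(qB) = (1.67×10^-27)(1.73×10^7) / [(1×1.60×10^-19)(2.67)] = 0.0678 m.

r ≈ 67.8 mm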